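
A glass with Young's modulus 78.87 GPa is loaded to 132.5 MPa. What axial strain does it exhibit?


Rearrange E = sigma / epsilon:
  epsilon = sigma / E
  E (MPa) = 78.87 * 1000 = 78870
  epsilon = 132.5 / 78870 = 0.00168

0.00168


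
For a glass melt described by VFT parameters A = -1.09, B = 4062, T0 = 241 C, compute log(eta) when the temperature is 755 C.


VFT equation: log(eta) = A + B / (T - T0)
  T - T0 = 755 - 241 = 514
  B / (T - T0) = 4062 / 514 = 7.903
  log(eta) = -1.09 + 7.903 = 6.813

6.813


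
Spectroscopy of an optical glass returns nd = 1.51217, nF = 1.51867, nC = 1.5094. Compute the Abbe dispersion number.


Abbe number formula: Vd = (nd - 1) / (nF - nC)
  nd - 1 = 1.51217 - 1 = 0.51217
  nF - nC = 1.51867 - 1.5094 = 0.00927
  Vd = 0.51217 / 0.00927 = 55.25

55.25


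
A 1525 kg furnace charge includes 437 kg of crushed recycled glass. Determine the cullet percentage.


Cullet ratio = (cullet mass / total batch mass) * 100
  Ratio = 437 / 1525 * 100 = 28.66%

28.66%


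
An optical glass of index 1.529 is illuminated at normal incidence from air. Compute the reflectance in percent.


Fresnel reflectance at normal incidence:
  R = ((n - 1)/(n + 1))^2
  (n - 1)/(n + 1) = (1.529 - 1)/(1.529 + 1) = 0.209174
  R = 0.209174^2 = 0.0437538
  R(%) = 0.0437538 * 100 = 4.375%

4.375%


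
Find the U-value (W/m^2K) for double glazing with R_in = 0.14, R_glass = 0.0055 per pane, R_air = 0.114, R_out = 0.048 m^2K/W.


Total thermal resistance (series):
  R_total = R_in + R_glass + R_air + R_glass + R_out
  R_total = 0.14 + 0.0055 + 0.114 + 0.0055 + 0.048 = 0.313 m^2K/W
U-value = 1 / R_total = 1 / 0.313 = 3.195 W/m^2K

3.195 W/m^2K


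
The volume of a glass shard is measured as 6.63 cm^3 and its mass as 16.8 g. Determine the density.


Use the definition of density:
  rho = mass / volume
  rho = 16.8 / 6.63 = 2.534 g/cm^3

2.534 g/cm^3


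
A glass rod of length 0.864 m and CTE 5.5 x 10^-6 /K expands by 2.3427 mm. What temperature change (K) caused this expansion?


Rearrange dL = alpha * L0 * dT for dT:
  dT = dL / (alpha * L0)
  dL (m) = 2.3427 / 1000 = 0.0023427
  dT = 0.0023427 / ((5.5 x 10^-6) * 0.864) = 493.0 K

493.0 K


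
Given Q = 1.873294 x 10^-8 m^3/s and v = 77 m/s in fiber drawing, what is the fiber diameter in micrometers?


Cross-sectional area from continuity:
  A = Q / v = 1.873294 x 10^-8 / 77 = 2.432849 x 10^-10 m^2
Diameter from circular cross-section:
  d = sqrt(4A / pi) * 10^6 (m -> um)
  d = sqrt(4 * 2.432849 x 10^-10 / pi) * 10^6 = 17.6 um

17.6 um


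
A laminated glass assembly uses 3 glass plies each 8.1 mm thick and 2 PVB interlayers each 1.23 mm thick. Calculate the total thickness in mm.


Total thickness = glass contribution + PVB contribution
  Glass: 3 * 8.1 = 24.3 mm
  PVB: 2 * 1.23 = 2.46 mm
  Total = 24.3 + 2.46 = 26.76 mm

26.76 mm


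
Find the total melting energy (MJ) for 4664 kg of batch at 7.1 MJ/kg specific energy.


Total energy = mass * specific energy
  E = 4664 * 7.1 = 33114.4 MJ

33114.4 MJ


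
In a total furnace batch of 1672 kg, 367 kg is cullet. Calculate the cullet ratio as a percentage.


Cullet ratio = (cullet mass / total batch mass) * 100
  Ratio = 367 / 1672 * 100 = 21.95%

21.95%


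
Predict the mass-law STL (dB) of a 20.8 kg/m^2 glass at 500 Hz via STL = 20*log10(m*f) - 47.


Mass law: STL = 20 * log10(m * f) - 47
  m * f = 20.8 * 500 = 10400
  log10(10400) = 4.01703
  STL = 20 * 4.01703 - 47 = 80.3406 - 47 = 33.3 dB

33.3 dB


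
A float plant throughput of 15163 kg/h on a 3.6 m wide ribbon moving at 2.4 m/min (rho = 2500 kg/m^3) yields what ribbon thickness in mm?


Ribbon cross-section from mass balance:
  Volume rate = throughput / density = 15163 / 2500 = 6.0652 m^3/h
  thickness = volume rate / (speed * 60 * width), i.e.
  thickness = throughput / (60 * speed * width * density) * 1000
  thickness = 15163 / (60 * 2.4 * 3.6 * 2500) * 1000 = 11.7 mm

11.7 mm


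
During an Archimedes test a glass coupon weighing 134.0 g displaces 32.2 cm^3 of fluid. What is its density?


Use the definition of density:
  rho = mass / volume
  rho = 134.0 / 32.2 = 4.161 g/cm^3

4.161 g/cm^3


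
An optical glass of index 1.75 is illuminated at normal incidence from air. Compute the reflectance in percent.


Fresnel reflectance at normal incidence:
  R = ((n - 1)/(n + 1))^2
  (n - 1)/(n + 1) = (1.75 - 1)/(1.75 + 1) = 0.272727
  R = 0.272727^2 = 0.07438
  R(%) = 0.07438 * 100 = 7.438%

7.438%


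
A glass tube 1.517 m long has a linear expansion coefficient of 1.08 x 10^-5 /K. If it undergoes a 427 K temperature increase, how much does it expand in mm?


Thermal expansion formula: dL = alpha * L0 * dT
  dL = (1.08 x 10^-5) * 1.517 * 427 = 0.0069958 m
Convert to mm: 0.0069958 * 1000 = 6.9958 mm

6.9958 mm


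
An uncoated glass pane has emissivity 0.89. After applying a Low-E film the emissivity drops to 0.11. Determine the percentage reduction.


Percentage reduction = (1 - coated/uncoated) * 100
  Ratio = 0.11 / 0.89 = 0.1236
  Reduction = (1 - 0.1236) * 100 = 87.6%

87.6%


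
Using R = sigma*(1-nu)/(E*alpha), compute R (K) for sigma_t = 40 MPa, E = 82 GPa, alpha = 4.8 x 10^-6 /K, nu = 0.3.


Thermal shock resistance: R = sigma * (1 - nu) / (E * alpha)
  Numerator = 40 * (1 - 0.3) = 28.0
  Denominator = 82 * 1000 * (4.8 x 10^-6) = 0.3936
  R = 28.0 / 0.3936 = 71.1 K

71.1 K


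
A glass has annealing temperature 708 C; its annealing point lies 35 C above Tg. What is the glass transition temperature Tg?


Rearrange T_anneal = Tg + offset for Tg:
  Tg = T_anneal - offset = 708 - 35 = 673 C

673 C


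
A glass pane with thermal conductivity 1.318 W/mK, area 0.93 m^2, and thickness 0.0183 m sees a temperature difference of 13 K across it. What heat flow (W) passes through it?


Fourier's law: Q = k * A * dT / t
  Q = 1.318 * 0.93 * 13 / 0.0183
  Q = 15.93462 / 0.0183 = 870.7 W

870.7 W


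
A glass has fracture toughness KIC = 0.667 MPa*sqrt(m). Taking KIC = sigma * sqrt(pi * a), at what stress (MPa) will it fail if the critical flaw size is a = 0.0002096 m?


Rearrange KIC = sigma * sqrt(pi * a):
  sigma = KIC / sqrt(pi * a)
  sqrt(pi * 0.0002096) = 0.025661
  sigma = 0.667 / 0.025661 = 25.99 MPa

25.99 MPa


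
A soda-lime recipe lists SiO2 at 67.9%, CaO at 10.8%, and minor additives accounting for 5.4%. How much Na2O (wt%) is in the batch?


Pieces sum to 100%:
  Na2O = 100 - (SiO2 + CaO + others)
  Na2O = 100 - (67.9 + 10.8 + 5.4) = 15.9%

15.9%


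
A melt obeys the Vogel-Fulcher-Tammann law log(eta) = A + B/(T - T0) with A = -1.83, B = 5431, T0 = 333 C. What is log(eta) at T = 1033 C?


VFT equation: log(eta) = A + B / (T - T0)
  T - T0 = 1033 - 333 = 700
  B / (T - T0) = 5431 / 700 = 7.759
  log(eta) = -1.83 + 7.759 = 5.929

5.929


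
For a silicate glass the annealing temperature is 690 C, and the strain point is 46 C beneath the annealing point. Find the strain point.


Strain point = annealing point - difference:
  T_strain = 690 - 46 = 644 C

644 C


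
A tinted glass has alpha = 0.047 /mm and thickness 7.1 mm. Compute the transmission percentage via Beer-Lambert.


Beer-Lambert law: T = exp(-alpha * thickness)
  exponent = -0.047 * 7.1 = -0.3337
  T = exp(-0.3337) = 0.7163
  Percentage = 0.7163 * 100 = 71.63%

71.63%


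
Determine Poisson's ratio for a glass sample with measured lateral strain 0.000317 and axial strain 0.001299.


Poisson's ratio: nu = lateral strain / axial strain
  nu = 0.000317 / 0.001299 = 0.244

0.244


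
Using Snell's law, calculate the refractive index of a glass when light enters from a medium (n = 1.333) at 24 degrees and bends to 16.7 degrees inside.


Apply Snell's law: n1 * sin(theta1) = n2 * sin(theta2)
  n2 = n1 * sin(theta1) / sin(theta2)
  sin(24) = 0.406737
  sin(16.7) = 0.287361
  n2 = 1.333 * 0.406737 / 0.287361 = 1.8868

1.8868


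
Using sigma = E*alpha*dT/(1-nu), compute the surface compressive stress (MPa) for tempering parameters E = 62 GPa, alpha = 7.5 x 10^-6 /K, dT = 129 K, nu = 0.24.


Tempering stress: sigma = E * alpha * dT / (1 - nu)
  E (MPa) = 62 * 1000 = 62000
  Numerator = 62000 * (7.5 x 10^-6) * 129 = 59.985
  Denominator = 1 - 0.24 = 0.76
  sigma = 59.985 / 0.76 = 78.9 MPa

78.9 MPa


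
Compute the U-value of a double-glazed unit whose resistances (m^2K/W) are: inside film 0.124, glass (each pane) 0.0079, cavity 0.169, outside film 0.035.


Total thermal resistance (series):
  R_total = R_in + R_glass + R_air + R_glass + R_out
  R_total = 0.124 + 0.0079 + 0.169 + 0.0079 + 0.035 = 0.3438 m^2K/W
U-value = 1 / R_total = 1 / 0.3438 = 2.909 W/m^2K

2.909 W/m^2K


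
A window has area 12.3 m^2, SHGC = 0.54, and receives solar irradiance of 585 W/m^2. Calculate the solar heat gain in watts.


Solar heat gain: Q = Area * SHGC * Irradiance
  Q = 12.3 * 0.54 * 585 = 3885.6 W

3885.6 W


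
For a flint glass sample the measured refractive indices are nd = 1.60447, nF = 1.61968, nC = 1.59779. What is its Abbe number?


Abbe number formula: Vd = (nd - 1) / (nF - nC)
  nd - 1 = 1.60447 - 1 = 0.60447
  nF - nC = 1.61968 - 1.59779 = 0.02189
  Vd = 0.60447 / 0.02189 = 27.61

27.61


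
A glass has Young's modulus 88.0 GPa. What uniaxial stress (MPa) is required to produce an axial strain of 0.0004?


Rearrange E = sigma / epsilon:
  sigma = E * epsilon
  E (MPa) = 88.0 * 1000 = 88000
  sigma = 88000 * 0.0004 = 35.2 MPa

35.2 MPa


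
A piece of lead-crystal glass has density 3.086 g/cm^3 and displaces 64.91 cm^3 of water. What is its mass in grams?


Rearrange rho = m / V:
  m = rho * V
  m = 3.086 * 64.91 = 200.312 g

200.312 g


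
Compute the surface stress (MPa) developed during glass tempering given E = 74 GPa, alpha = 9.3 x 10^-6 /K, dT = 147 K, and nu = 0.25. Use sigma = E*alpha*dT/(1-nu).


Tempering stress: sigma = E * alpha * dT / (1 - nu)
  E (MPa) = 74 * 1000 = 74000
  Numerator = 74000 * (9.3 x 10^-6) * 147 = 101.1654
  Denominator = 1 - 0.25 = 0.75
  sigma = 101.1654 / 0.75 = 134.9 MPa

134.9 MPa


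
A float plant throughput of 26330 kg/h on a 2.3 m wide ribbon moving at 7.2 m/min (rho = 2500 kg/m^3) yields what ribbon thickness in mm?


Ribbon cross-section from mass balance:
  Volume rate = throughput / density = 26330 / 2500 = 10.532 m^3/h
  thickness = volume rate / (speed * 60 * width), i.e.
  thickness = throughput / (60 * speed * width * density) * 1000
  thickness = 26330 / (60 * 7.2 * 2.3 * 2500) * 1000 = 10.6 mm

10.6 mm


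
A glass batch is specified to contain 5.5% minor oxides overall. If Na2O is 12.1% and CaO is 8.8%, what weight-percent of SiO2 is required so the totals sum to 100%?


Known pieces sum to 100%:
  SiO2 = 100 - (others + Na2O + CaO)
  SiO2 = 100 - (5.5 + 12.1 + 8.8) = 73.6%

73.6%


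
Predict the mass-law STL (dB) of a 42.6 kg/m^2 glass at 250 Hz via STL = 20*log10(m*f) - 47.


Mass law: STL = 20 * log10(m * f) - 47
  m * f = 42.6 * 250 = 10650
  log10(10650) = 4.02735
  STL = 20 * 4.02735 - 47 = 80.547 - 47 = 33.5 dB

33.5 dB


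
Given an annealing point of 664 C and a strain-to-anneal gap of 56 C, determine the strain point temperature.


Strain point = annealing point - difference:
  T_strain = 664 - 56 = 608 C

608 C


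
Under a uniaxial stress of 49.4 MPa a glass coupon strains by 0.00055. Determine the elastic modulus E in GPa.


Young's modulus: E = stress / strain
  E = 49.4 MPa / 0.00055 = 89818.18 MPa
Convert to GPa: 89818.18 / 1000 = 89.82 GPa

89.82 GPa


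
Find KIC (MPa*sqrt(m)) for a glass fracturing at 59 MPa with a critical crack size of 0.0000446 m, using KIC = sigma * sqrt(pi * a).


Fracture toughness: KIC = sigma * sqrt(pi * a)
  pi * a = pi * 0.0000446 = 0.000140115
  sqrt(pi * a) = 0.011837
  KIC = 59 * 0.011837 = 0.698 MPa*sqrt(m)

0.698 MPa*sqrt(m)


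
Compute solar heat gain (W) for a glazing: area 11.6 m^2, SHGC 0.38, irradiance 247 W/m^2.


Solar heat gain: Q = Area * SHGC * Irradiance
  Q = 11.6 * 0.38 * 247 = 1088.8 W

1088.8 W


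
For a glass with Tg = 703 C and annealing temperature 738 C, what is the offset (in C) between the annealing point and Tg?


Offset = T_anneal - Tg:
  offset = 738 - 703 = 35 C

35 C


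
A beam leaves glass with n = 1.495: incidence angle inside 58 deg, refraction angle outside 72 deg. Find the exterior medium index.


Apply Snell's law: n1 * sin(theta1) = n2 * sin(theta2)
  n2 = n1 * sin(theta1) / sin(theta2)
  sin(58) = 0.848048
  sin(72) = 0.951057
  n2 = 1.495 * 0.848048 / 0.951057 = 1.3331

1.3331


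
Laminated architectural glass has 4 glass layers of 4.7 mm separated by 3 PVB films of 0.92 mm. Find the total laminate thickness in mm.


Total thickness = glass contribution + PVB contribution
  Glass: 4 * 4.7 = 18.8 mm
  PVB: 3 * 0.92 = 2.76 mm
  Total = 18.8 + 2.76 = 21.56 mm

21.56 mm


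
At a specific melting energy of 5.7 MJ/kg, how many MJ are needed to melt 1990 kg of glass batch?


Total energy = mass * specific energy
  E = 1990 * 5.7 = 11343 MJ

11343 MJ


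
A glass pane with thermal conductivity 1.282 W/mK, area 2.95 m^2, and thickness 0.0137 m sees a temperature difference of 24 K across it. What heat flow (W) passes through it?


Fourier's law: Q = k * A * dT / t
  Q = 1.282 * 2.95 * 24 / 0.0137
  Q = 90.7656 / 0.0137 = 6625.2 W

6625.2 W


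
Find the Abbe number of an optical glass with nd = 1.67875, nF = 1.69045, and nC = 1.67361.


Abbe number formula: Vd = (nd - 1) / (nF - nC)
  nd - 1 = 1.67875 - 1 = 0.67875
  nF - nC = 1.69045 - 1.67361 = 0.01684
  Vd = 0.67875 / 0.01684 = 40.31

40.31


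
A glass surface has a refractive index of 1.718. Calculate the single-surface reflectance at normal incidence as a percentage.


Fresnel reflectance at normal incidence:
  R = ((n - 1)/(n + 1))^2
  (n - 1)/(n + 1) = (1.718 - 1)/(1.718 + 1) = 0.264165
  R = 0.264165^2 = 0.0697831
  R(%) = 0.0697831 * 100 = 6.978%

6.978%


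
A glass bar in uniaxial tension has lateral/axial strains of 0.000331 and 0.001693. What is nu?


Poisson's ratio: nu = lateral strain / axial strain
  nu = 0.000331 / 0.001693 = 0.1955

0.1955


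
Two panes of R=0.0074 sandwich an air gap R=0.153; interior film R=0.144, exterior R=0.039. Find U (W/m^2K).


Total thermal resistance (series):
  R_total = R_in + R_glass + R_air + R_glass + R_out
  R_total = 0.144 + 0.0074 + 0.153 + 0.0074 + 0.039 = 0.3508 m^2K/W
U-value = 1 / R_total = 1 / 0.3508 = 2.851 W/m^2K

2.851 W/m^2K


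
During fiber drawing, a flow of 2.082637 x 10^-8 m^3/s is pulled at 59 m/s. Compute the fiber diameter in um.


Cross-sectional area from continuity:
  A = Q / v = 2.082637 x 10^-8 / 59 = 3.529893 x 10^-10 m^2
Diameter from circular cross-section:
  d = sqrt(4A / pi) * 10^6 (m -> um)
  d = sqrt(4 * 3.529893 x 10^-10 / pi) * 10^6 = 21.2 um

21.2 um


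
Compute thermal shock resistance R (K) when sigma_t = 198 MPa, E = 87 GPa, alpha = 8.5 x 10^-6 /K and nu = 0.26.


Thermal shock resistance: R = sigma * (1 - nu) / (E * alpha)
  Numerator = 198 * (1 - 0.26) = 146.52
  Denominator = 87 * 1000 * (8.5 x 10^-6) = 0.7395
  R = 146.52 / 0.7395 = 198.1 K

198.1 K


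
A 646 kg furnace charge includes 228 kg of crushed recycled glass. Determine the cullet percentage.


Cullet ratio = (cullet mass / total batch mass) * 100
  Ratio = 228 / 646 * 100 = 35.29%

35.29%


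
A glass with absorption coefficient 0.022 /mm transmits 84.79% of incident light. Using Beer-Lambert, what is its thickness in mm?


Rearrange T = exp(-alpha * thickness):
  thickness = -ln(T) / alpha
  T = 84.79/100 = 0.8479
  ln(T) = -0.16499
  -ln(T) = 0.16499
  thickness = 0.16499 / 0.022 = 7.5 mm

7.5 mm


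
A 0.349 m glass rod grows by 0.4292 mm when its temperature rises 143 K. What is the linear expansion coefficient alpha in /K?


Rearrange dL = alpha * L0 * dT for alpha:
  alpha = dL / (L0 * dT)
  alpha = (0.4292 / 1000) / (0.349 * 143) = 0.0000086 /K = 8.6 x 10^-6 /K

8.6 x 10^-6 /K


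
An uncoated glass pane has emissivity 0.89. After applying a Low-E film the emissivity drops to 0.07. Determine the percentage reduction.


Percentage reduction = (1 - coated/uncoated) * 100
  Ratio = 0.07 / 0.89 = 0.0787
  Reduction = (1 - 0.0787) * 100 = 92.1%

92.1%


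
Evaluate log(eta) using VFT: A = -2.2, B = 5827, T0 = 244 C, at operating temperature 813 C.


VFT equation: log(eta) = A + B / (T - T0)
  T - T0 = 813 - 244 = 569
  B / (T - T0) = 5827 / 569 = 10.241
  log(eta) = -2.2 + 10.241 = 8.041

8.041


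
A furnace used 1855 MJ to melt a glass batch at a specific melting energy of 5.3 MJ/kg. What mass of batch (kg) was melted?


Rearrange E = m * s for m:
  m = E / s
  m = 1855 / 5.3 = 350.0 kg

350.0 kg


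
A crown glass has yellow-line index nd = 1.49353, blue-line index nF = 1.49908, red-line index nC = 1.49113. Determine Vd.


Abbe number formula: Vd = (nd - 1) / (nF - nC)
  nd - 1 = 1.49353 - 1 = 0.49353
  nF - nC = 1.49908 - 1.49113 = 0.00795
  Vd = 0.49353 / 0.00795 = 62.08

62.08


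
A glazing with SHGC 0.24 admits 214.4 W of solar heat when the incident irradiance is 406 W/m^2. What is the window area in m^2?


Rearrange Q = Area * SHGC * Irradiance:
  Area = Q / (SHGC * Irradiance)
  Area = 214.4 / (0.24 * 406) = 2.2 m^2

2.2 m^2


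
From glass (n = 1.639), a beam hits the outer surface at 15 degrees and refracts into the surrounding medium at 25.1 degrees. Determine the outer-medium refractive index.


Apply Snell's law: n1 * sin(theta1) = n2 * sin(theta2)
  n2 = n1 * sin(theta1) / sin(theta2)
  sin(15) = 0.258819
  sin(25.1) = 0.424199
  n2 = 1.639 * 0.258819 / 0.424199 = 1.0

1.0


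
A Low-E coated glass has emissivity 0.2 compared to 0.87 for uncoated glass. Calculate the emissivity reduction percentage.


Percentage reduction = (1 - coated/uncoated) * 100
  Ratio = 0.2 / 0.87 = 0.2299
  Reduction = (1 - 0.2299) * 100 = 77.0%

77.0%


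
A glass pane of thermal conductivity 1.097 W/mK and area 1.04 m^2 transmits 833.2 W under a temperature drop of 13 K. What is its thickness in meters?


Fourier's law: t = k * A * dT / Q
  t = 1.097 * 1.04 * 13 / 833.2
  t = 14.83144 / 833.2 = 0.0178 m

0.0178 m


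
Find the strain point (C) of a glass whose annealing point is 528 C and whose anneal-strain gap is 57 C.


Strain point = annealing point - difference:
  T_strain = 528 - 57 = 471 C

471 C


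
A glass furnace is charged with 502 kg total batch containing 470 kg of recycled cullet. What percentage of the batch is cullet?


Cullet ratio = (cullet mass / total batch mass) * 100
  Ratio = 470 / 502 * 100 = 93.63%

93.63%


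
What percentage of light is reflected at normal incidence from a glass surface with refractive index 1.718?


Fresnel reflectance at normal incidence:
  R = ((n - 1)/(n + 1))^2
  (n - 1)/(n + 1) = (1.718 - 1)/(1.718 + 1) = 0.264165
  R = 0.264165^2 = 0.0697831
  R(%) = 0.0697831 * 100 = 6.978%

6.978%


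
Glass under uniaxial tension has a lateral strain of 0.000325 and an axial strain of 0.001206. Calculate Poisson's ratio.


Poisson's ratio: nu = lateral strain / axial strain
  nu = 0.000325 / 0.001206 = 0.2695

0.2695


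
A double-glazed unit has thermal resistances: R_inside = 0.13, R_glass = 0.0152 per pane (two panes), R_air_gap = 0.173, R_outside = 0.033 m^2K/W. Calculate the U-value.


Total thermal resistance (series):
  R_total = R_in + R_glass + R_air + R_glass + R_out
  R_total = 0.13 + 0.0152 + 0.173 + 0.0152 + 0.033 = 0.3664 m^2K/W
U-value = 1 / R_total = 1 / 0.3664 = 2.729 W/m^2K

2.729 W/m^2K


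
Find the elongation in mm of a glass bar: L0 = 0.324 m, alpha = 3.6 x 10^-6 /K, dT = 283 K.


Thermal expansion formula: dL = alpha * L0 * dT
  dL = (3.6 x 10^-6) * 0.324 * 283 = 0.00033009 m
Convert to mm: 0.00033009 * 1000 = 0.3301 mm

0.3301 mm


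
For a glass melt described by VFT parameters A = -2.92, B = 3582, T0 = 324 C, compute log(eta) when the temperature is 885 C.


VFT equation: log(eta) = A + B / (T - T0)
  T - T0 = 885 - 324 = 561
  B / (T - T0) = 3582 / 561 = 6.385
  log(eta) = -2.92 + 6.385 = 3.465

3.465


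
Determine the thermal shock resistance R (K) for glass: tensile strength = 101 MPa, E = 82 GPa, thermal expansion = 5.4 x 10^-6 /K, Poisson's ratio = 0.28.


Thermal shock resistance: R = sigma * (1 - nu) / (E * alpha)
  Numerator = 101 * (1 - 0.28) = 72.72
  Denominator = 82 * 1000 * (5.4 x 10^-6) = 0.4428
  R = 72.72 / 0.4428 = 164.2 K

164.2 K


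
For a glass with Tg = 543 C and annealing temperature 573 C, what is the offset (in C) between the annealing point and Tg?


Offset = T_anneal - Tg:
  offset = 573 - 543 = 30 C

30 C


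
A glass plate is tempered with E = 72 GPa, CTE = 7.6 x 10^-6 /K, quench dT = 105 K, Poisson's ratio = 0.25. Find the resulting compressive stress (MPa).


Tempering stress: sigma = E * alpha * dT / (1 - nu)
  E (MPa) = 72 * 1000 = 72000
  Numerator = 72000 * (7.6 x 10^-6) * 105 = 57.456
  Denominator = 1 - 0.25 = 0.75
  sigma = 57.456 / 0.75 = 76.6 MPa

76.6 MPa


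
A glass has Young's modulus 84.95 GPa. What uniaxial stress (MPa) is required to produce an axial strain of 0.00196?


Rearrange E = sigma / epsilon:
  sigma = E * epsilon
  E (MPa) = 84.95 * 1000 = 84950
  sigma = 84950 * 0.00196 = 166.5 MPa

166.5 MPa


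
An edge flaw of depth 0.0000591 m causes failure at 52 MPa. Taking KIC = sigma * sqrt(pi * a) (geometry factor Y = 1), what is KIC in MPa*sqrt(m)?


Fracture toughness: KIC = sigma * sqrt(pi * a)
  pi * a = pi * 0.0000591 = 0.000185668
  sqrt(pi * a) = 0.013626
  KIC = 52 * 0.013626 = 0.709 MPa*sqrt(m)

0.709 MPa*sqrt(m)


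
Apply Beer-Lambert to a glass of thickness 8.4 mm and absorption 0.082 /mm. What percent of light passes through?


Beer-Lambert law: T = exp(-alpha * thickness)
  exponent = -0.082 * 8.4 = -0.6888
  T = exp(-0.6888) = 0.5022
  Percentage = 0.5022 * 100 = 50.22%

50.22%


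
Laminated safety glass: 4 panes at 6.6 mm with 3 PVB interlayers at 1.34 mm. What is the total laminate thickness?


Total thickness = glass contribution + PVB contribution
  Glass: 4 * 6.6 = 26.4 mm
  PVB: 3 * 1.34 = 4.02 mm
  Total = 26.4 + 4.02 = 30.42 mm

30.42 mm


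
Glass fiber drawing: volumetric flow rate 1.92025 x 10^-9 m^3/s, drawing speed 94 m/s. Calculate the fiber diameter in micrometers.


Cross-sectional area from continuity:
  A = Q / v = 1.92025 x 10^-9 / 94 = 2.042819 x 10^-11 m^2
Diameter from circular cross-section:
  d = sqrt(4A / pi) * 10^6 (m -> um)
  d = sqrt(4 * 2.042819 x 10^-11 / pi) * 10^6 = 5.1 um

5.1 um


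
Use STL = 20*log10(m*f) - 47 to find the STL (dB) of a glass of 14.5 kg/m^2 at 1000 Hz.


Mass law: STL = 20 * log10(m * f) - 47
  m * f = 14.5 * 1000 = 14500
  log10(14500) = 4.16137
  STL = 20 * 4.16137 - 47 = 83.2274 - 47 = 36.2 dB

36.2 dB


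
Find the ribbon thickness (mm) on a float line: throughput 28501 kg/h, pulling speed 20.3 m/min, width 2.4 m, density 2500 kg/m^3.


Ribbon cross-section from mass balance:
  Volume rate = throughput / density = 28501 / 2500 = 11.4004 m^3/h
  thickness = volume rate / (speed * 60 * width), i.e.
  thickness = throughput / (60 * speed * width * density) * 1000
  thickness = 28501 / (60 * 20.3 * 2.4 * 2500) * 1000 = 3.9 mm

3.9 mm


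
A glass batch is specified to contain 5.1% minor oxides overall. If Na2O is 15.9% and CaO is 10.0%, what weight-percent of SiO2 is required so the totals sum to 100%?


Known pieces sum to 100%:
  SiO2 = 100 - (others + Na2O + CaO)
  SiO2 = 100 - (5.1 + 15.9 + 10.0) = 69.0%

69.0%


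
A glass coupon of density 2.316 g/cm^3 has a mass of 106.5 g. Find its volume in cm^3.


Rearrange rho = m / V:
  V = m / rho
  V = 106.5 / 2.316 = 45.984 cm^3

45.984 cm^3


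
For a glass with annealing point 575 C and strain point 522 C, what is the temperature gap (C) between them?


Gap = T_anneal - T_strain:
  gap = 575 - 522 = 53 C

53 C


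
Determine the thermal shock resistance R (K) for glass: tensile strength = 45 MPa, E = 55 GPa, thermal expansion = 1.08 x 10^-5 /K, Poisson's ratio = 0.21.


Thermal shock resistance: R = sigma * (1 - nu) / (E * alpha)
  Numerator = 45 * (1 - 0.21) = 35.55
  Denominator = 55 * 1000 * (1.08 x 10^-5) = 0.594
  R = 35.55 / 0.594 = 59.8 K

59.8 K


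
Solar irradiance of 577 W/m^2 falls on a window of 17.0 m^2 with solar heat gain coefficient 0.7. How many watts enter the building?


Solar heat gain: Q = Area * SHGC * Irradiance
  Q = 17.0 * 0.7 * 577 = 6866.3 W

6866.3 W


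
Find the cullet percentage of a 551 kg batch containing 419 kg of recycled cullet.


Cullet ratio = (cullet mass / total batch mass) * 100
  Ratio = 419 / 551 * 100 = 76.04%

76.04%


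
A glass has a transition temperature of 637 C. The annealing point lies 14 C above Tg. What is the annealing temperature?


The annealing temperature is Tg plus the offset:
  T_anneal = 637 + 14 = 651 C

651 C


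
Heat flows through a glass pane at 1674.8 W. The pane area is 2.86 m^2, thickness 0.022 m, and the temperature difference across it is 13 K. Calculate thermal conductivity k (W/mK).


Fourier's law rearranged: k = Q * t / (A * dT)
  Numerator = 1674.8 * 0.022 = 36.8456
  Denominator = 2.86 * 13 = 37.18
  k = 36.8456 / 37.18 = 0.991 W/mK

0.991 W/mK


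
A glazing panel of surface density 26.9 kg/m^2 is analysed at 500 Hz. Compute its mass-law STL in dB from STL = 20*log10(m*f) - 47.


Mass law: STL = 20 * log10(m * f) - 47
  m * f = 26.9 * 500 = 13450
  log10(13450) = 4.12872
  STL = 20 * 4.12872 - 47 = 82.5744 - 47 = 35.6 dB

35.6 dB


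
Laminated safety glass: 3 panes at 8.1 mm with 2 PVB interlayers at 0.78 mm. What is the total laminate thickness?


Total thickness = glass contribution + PVB contribution
  Glass: 3 * 8.1 = 24.3 mm
  PVB: 2 * 0.78 = 1.56 mm
  Total = 24.3 + 1.56 = 25.86 mm

25.86 mm


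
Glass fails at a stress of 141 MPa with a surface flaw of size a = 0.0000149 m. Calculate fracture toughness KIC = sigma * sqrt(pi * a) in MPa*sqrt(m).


Fracture toughness: KIC = sigma * sqrt(pi * a)
  pi * a = pi * 0.0000149 = 0.00004681
  sqrt(pi * a) = 0.006842
  KIC = 141 * 0.006842 = 0.965 MPa*sqrt(m)

0.965 MPa*sqrt(m)


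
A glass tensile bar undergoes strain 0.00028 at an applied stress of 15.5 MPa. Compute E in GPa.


Young's modulus: E = stress / strain
  E = 15.5 MPa / 0.00028 = 55357.14 MPa
Convert to GPa: 55357.14 / 1000 = 55.36 GPa

55.36 GPa


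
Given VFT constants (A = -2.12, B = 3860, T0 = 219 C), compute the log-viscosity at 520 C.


VFT equation: log(eta) = A + B / (T - T0)
  T - T0 = 520 - 219 = 301
  B / (T - T0) = 3860 / 301 = 12.824
  log(eta) = -2.12 + 12.824 = 10.704

10.704


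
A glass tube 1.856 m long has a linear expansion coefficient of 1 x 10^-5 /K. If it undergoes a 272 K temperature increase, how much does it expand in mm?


Thermal expansion formula: dL = alpha * L0 * dT
  dL = (1 x 10^-5) * 1.856 * 272 = 0.00504832 m
Convert to mm: 0.00504832 * 1000 = 5.0483 mm

5.0483 mm


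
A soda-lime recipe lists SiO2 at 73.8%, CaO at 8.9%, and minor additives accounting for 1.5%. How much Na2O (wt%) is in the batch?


Pieces sum to 100%:
  Na2O = 100 - (SiO2 + CaO + others)
  Na2O = 100 - (73.8 + 8.9 + 1.5) = 15.8%

15.8%


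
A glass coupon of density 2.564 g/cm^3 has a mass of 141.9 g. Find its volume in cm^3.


Rearrange rho = m / V:
  V = m / rho
  V = 141.9 / 2.564 = 55.343 cm^3

55.343 cm^3


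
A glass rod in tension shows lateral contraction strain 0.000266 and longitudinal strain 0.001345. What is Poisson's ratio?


Poisson's ratio: nu = lateral strain / axial strain
  nu = 0.000266 / 0.001345 = 0.1978

0.1978


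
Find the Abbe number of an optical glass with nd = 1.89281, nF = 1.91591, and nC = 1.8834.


Abbe number formula: Vd = (nd - 1) / (nF - nC)
  nd - 1 = 1.89281 - 1 = 0.89281
  nF - nC = 1.91591 - 1.8834 = 0.03251
  Vd = 0.89281 / 0.03251 = 27.46

27.46


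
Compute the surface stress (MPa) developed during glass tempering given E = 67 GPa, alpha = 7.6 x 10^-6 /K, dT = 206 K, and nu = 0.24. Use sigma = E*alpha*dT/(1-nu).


Tempering stress: sigma = E * alpha * dT / (1 - nu)
  E (MPa) = 67 * 1000 = 67000
  Numerator = 67000 * (7.6 x 10^-6) * 206 = 104.8952
  Denominator = 1 - 0.24 = 0.76
  sigma = 104.8952 / 0.76 = 138.0 MPa

138.0 MPa


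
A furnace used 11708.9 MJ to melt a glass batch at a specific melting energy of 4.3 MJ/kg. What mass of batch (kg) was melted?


Rearrange E = m * s for m:
  m = E / s
  m = 11708.9 / 4.3 = 2723.0 kg

2723.0 kg


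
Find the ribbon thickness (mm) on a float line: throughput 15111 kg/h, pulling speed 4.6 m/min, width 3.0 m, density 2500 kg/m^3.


Ribbon cross-section from mass balance:
  Volume rate = throughput / density = 15111 / 2500 = 6.0444 m^3/h
  thickness = volume rate / (speed * 60 * width), i.e.
  thickness = throughput / (60 * speed * width * density) * 1000
  thickness = 15111 / (60 * 4.6 * 3.0 * 2500) * 1000 = 7.3 mm

7.3 mm


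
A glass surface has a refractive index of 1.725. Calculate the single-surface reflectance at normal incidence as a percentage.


Fresnel reflectance at normal incidence:
  R = ((n - 1)/(n + 1))^2
  (n - 1)/(n + 1) = (1.725 - 1)/(1.725 + 1) = 0.266055
  R = 0.266055^2 = 0.0707853
  R(%) = 0.0707853 * 100 = 7.079%

7.079%


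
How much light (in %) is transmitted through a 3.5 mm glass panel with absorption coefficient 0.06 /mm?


Beer-Lambert law: T = exp(-alpha * thickness)
  exponent = -0.06 * 3.5 = -0.21
  T = exp(-0.21) = 0.8106
  Percentage = 0.8106 * 100 = 81.06%

81.06%


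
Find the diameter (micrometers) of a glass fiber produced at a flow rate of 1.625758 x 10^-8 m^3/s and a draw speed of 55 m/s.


Cross-sectional area from continuity:
  A = Q / v = 1.625758 x 10^-8 / 55 = 2.955924 x 10^-10 m^2
Diameter from circular cross-section:
  d = sqrt(4A / pi) * 10^6 (m -> um)
  d = sqrt(4 * 2.955924 x 10^-10 / pi) * 10^6 = 19.4 um

19.4 um


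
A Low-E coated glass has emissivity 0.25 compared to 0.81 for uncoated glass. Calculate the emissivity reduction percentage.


Percentage reduction = (1 - coated/uncoated) * 100
  Ratio = 0.25 / 0.81 = 0.3086
  Reduction = (1 - 0.3086) * 100 = 69.1%

69.1%


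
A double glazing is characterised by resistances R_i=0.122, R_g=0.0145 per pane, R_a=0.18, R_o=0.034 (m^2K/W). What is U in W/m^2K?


Total thermal resistance (series):
  R_total = R_in + R_glass + R_air + R_glass + R_out
  R_total = 0.122 + 0.0145 + 0.18 + 0.0145 + 0.034 = 0.365 m^2K/W
U-value = 1 / R_total = 1 / 0.365 = 2.74 W/m^2K

2.74 W/m^2K


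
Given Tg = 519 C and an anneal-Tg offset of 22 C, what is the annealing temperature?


The annealing temperature is Tg plus the offset:
  T_anneal = 519 + 22 = 541 C

541 C


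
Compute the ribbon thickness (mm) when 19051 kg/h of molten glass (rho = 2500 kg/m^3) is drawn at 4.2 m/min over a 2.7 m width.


Ribbon cross-section from mass balance:
  Volume rate = throughput / density = 19051 / 2500 = 7.6204 m^3/h
  thickness = volume rate / (speed * 60 * width), i.e.
  thickness = throughput / (60 * speed * width * density) * 1000
  thickness = 19051 / (60 * 4.2 * 2.7 * 2500) * 1000 = 11.2 mm

11.2 mm


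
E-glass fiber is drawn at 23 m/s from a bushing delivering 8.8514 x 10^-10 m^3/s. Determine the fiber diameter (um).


Cross-sectional area from continuity:
  A = Q / v = 8.8514 x 10^-10 / 23 = 3.848435 x 10^-11 m^2
Diameter from circular cross-section:
  d = sqrt(4A / pi) * 10^6 (m -> um)
  d = sqrt(4 * 3.848435 x 10^-11 / pi) * 10^6 = 7.0 um

7.0 um


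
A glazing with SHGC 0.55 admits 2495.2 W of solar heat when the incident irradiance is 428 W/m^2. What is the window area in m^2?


Rearrange Q = Area * SHGC * Irradiance:
  Area = Q / (SHGC * Irradiance)
  Area = 2495.2 / (0.55 * 428) = 10.6 m^2

10.6 m^2


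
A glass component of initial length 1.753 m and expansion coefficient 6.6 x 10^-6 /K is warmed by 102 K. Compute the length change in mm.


Thermal expansion formula: dL = alpha * L0 * dT
  dL = (6.6 x 10^-6) * 1.753 * 102 = 0.00118012 m
Convert to mm: 0.00118012 * 1000 = 1.1801 mm

1.1801 mm


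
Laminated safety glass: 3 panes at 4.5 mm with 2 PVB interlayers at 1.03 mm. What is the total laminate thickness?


Total thickness = glass contribution + PVB contribution
  Glass: 3 * 4.5 = 13.5 mm
  PVB: 2 * 1.03 = 2.06 mm
  Total = 13.5 + 2.06 = 15.56 mm

15.56 mm


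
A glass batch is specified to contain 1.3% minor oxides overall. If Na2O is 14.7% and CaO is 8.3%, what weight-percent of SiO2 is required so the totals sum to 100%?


Known pieces sum to 100%:
  SiO2 = 100 - (others + Na2O + CaO)
  SiO2 = 100 - (1.3 + 14.7 + 8.3) = 75.7%

75.7%


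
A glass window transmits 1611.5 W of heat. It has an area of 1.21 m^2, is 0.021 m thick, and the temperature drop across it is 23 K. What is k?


Fourier's law rearranged: k = Q * t / (A * dT)
  Numerator = 1611.5 * 0.021 = 33.8415
  Denominator = 1.21 * 23 = 27.83
  k = 33.8415 / 27.83 = 1.216 W/mK

1.216 W/mK


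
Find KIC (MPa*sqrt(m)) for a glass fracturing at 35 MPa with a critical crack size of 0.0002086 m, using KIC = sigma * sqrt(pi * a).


Fracture toughness: KIC = sigma * sqrt(pi * a)
  pi * a = pi * 0.0002086 = 0.000655336
  sqrt(pi * a) = 0.0256
  KIC = 35 * 0.0256 = 0.896 MPa*sqrt(m)

0.896 MPa*sqrt(m)


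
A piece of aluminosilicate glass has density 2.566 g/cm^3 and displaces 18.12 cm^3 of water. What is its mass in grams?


Rearrange rho = m / V:
  m = rho * V
  m = 2.566 * 18.12 = 46.496 g

46.496 g


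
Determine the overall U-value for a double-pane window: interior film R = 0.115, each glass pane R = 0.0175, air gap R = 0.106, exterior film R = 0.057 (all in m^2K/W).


Total thermal resistance (series):
  R_total = R_in + R_glass + R_air + R_glass + R_out
  R_total = 0.115 + 0.0175 + 0.106 + 0.0175 + 0.057 = 0.313 m^2K/W
U-value = 1 / R_total = 1 / 0.313 = 3.195 W/m^2K

3.195 W/m^2K


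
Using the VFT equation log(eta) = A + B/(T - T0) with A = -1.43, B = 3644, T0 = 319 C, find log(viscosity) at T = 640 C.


VFT equation: log(eta) = A + B / (T - T0)
  T - T0 = 640 - 319 = 321
  B / (T - T0) = 3644 / 321 = 11.352
  log(eta) = -1.43 + 11.352 = 9.922

9.922


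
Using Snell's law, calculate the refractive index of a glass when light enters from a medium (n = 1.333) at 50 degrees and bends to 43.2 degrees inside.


Apply Snell's law: n1 * sin(theta1) = n2 * sin(theta2)
  n2 = n1 * sin(theta1) / sin(theta2)
  sin(50) = 0.766044
  sin(43.2) = 0.684547
  n2 = 1.333 * 0.766044 / 0.684547 = 1.4917

1.4917


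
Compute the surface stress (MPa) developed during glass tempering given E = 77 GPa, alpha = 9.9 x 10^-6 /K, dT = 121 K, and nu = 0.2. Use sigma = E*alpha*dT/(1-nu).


Tempering stress: sigma = E * alpha * dT / (1 - nu)
  E (MPa) = 77 * 1000 = 77000
  Numerator = 77000 * (9.9 x 10^-6) * 121 = 92.2383
  Denominator = 1 - 0.2 = 0.8
  sigma = 92.2383 / 0.8 = 115.3 MPa

115.3 MPa


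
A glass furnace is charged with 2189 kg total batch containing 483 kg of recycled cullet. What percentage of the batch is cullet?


Cullet ratio = (cullet mass / total batch mass) * 100
  Ratio = 483 / 2189 * 100 = 22.06%

22.06%


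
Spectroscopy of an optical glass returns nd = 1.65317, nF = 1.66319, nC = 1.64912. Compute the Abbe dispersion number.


Abbe number formula: Vd = (nd - 1) / (nF - nC)
  nd - 1 = 1.65317 - 1 = 0.65317
  nF - nC = 1.66319 - 1.64912 = 0.01407
  Vd = 0.65317 / 0.01407 = 46.42

46.42


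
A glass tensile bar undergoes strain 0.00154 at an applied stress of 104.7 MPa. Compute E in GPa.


Young's modulus: E = stress / strain
  E = 104.7 MPa / 0.00154 = 67987.01 MPa
Convert to GPa: 67987.01 / 1000 = 67.99 GPa

67.99 GPa


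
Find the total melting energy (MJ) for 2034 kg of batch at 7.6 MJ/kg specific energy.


Total energy = mass * specific energy
  E = 2034 * 7.6 = 15458.4 MJ

15458.4 MJ


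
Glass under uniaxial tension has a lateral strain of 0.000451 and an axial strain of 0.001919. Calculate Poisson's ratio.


Poisson's ratio: nu = lateral strain / axial strain
  nu = 0.000451 / 0.001919 = 0.235

0.235


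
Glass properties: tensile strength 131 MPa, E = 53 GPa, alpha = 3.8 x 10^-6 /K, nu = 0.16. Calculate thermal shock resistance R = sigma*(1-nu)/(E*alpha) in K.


Thermal shock resistance: R = sigma * (1 - nu) / (E * alpha)
  Numerator = 131 * (1 - 0.16) = 110.04
  Denominator = 53 * 1000 * (3.8 x 10^-6) = 0.2014
  R = 110.04 / 0.2014 = 546.4 K

546.4 K


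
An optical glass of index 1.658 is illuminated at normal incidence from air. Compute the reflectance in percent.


Fresnel reflectance at normal incidence:
  R = ((n - 1)/(n + 1))^2
  (n - 1)/(n + 1) = (1.658 - 1)/(1.658 + 1) = 0.247555
  R = 0.247555^2 = 0.0612835
  R(%) = 0.0612835 * 100 = 6.128%

6.128%


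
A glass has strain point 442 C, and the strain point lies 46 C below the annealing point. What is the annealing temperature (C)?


T_anneal = T_strain + gap:
  T_anneal = 442 + 46 = 488 C

488 C


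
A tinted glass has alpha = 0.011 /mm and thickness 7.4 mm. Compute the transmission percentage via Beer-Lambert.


Beer-Lambert law: T = exp(-alpha * thickness)
  exponent = -0.011 * 7.4 = -0.0814
  T = exp(-0.0814) = 0.9218
  Percentage = 0.9218 * 100 = 92.18%

92.18%


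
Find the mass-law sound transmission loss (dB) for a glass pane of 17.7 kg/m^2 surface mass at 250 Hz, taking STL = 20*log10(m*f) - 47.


Mass law: STL = 20 * log10(m * f) - 47
  m * f = 17.7 * 250 = 4425
  log10(4425) = 3.64591
  STL = 20 * 3.64591 - 47 = 72.9182 - 47 = 25.9 dB

25.9 dB


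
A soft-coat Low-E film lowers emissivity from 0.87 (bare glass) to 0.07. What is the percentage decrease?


Percentage reduction = (1 - coated/uncoated) * 100
  Ratio = 0.07 / 0.87 = 0.0805
  Reduction = (1 - 0.0805) * 100 = 92.0%

92.0%


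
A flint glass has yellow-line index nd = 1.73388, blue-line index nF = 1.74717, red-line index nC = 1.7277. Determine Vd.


Abbe number formula: Vd = (nd - 1) / (nF - nC)
  nd - 1 = 1.73388 - 1 = 0.73388
  nF - nC = 1.74717 - 1.7277 = 0.01947
  Vd = 0.73388 / 0.01947 = 37.69

37.69


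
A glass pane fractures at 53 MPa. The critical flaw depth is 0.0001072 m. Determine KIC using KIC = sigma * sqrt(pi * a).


Fracture toughness: KIC = sigma * sqrt(pi * a)
  pi * a = pi * 0.0001072 = 0.000336779
  sqrt(pi * a) = 0.018352
  KIC = 53 * 0.018352 = 0.973 MPa*sqrt(m)

0.973 MPa*sqrt(m)


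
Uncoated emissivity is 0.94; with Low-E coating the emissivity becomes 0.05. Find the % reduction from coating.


Percentage reduction = (1 - coated/uncoated) * 100
  Ratio = 0.05 / 0.94 = 0.0532
  Reduction = (1 - 0.0532) * 100 = 94.7%

94.7%


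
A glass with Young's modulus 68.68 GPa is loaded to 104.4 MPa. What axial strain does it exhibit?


Rearrange E = sigma / epsilon:
  epsilon = sigma / E
  E (MPa) = 68.68 * 1000 = 68680
  epsilon = 104.4 / 68680 = 0.00152

0.00152


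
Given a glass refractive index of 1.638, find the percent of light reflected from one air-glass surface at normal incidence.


Fresnel reflectance at normal incidence:
  R = ((n - 1)/(n + 1))^2
  (n - 1)/(n + 1) = (1.638 - 1)/(1.638 + 1) = 0.24185
  R = 0.24185^2 = 0.0584914
  R(%) = 0.0584914 * 100 = 5.849%

5.849%


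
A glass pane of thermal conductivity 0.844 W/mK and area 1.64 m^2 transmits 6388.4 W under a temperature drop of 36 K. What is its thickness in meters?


Fourier's law: t = k * A * dT / Q
  t = 0.844 * 1.64 * 36 / 6388.4
  t = 49.82976 / 6388.4 = 0.0078 m

0.0078 m


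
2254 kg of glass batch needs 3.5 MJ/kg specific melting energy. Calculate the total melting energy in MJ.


Total energy = mass * specific energy
  E = 2254 * 3.5 = 7889 MJ

7889 MJ


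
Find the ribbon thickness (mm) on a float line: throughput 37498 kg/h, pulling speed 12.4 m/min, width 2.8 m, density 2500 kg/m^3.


Ribbon cross-section from mass balance:
  Volume rate = throughput / density = 37498 / 2500 = 14.9992 m^3/h
  thickness = volume rate / (speed * 60 * width), i.e.
  thickness = throughput / (60 * speed * width * density) * 1000
  thickness = 37498 / (60 * 12.4 * 2.8 * 2500) * 1000 = 7.2 mm

7.2 mm
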